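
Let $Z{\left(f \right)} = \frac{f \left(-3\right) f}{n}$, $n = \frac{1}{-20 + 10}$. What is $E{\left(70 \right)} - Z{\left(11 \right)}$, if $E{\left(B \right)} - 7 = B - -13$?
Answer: $-3540$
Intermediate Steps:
$n = - \frac{1}{10}$ ($n = \frac{1}{-10} = - \frac{1}{10} \approx -0.1$)
$Z{\left(f \right)} = 30 f^{2}$ ($Z{\left(f \right)} = \frac{f \left(-3\right) f}{- \frac{1}{10}} = - 3 f f \left(-10\right) = - 3 f^{2} \left(-10\right) = 30 f^{2}$)
$E{\left(B \right)} = 20 + B$ ($E{\left(B \right)} = 7 + \left(B - -13\right) = 7 + \left(B + 13\right) = 7 + \left(13 + B\right) = 20 + B$)
$E{\left(70 \right)} - Z{\left(11 \right)} = \left(20 + 70\right) - 30 \cdot 11^{2} = 90 - 30 \cdot 121 = 90 - 3630 = -3540$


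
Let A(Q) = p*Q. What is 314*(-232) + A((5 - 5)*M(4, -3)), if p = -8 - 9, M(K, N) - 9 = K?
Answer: -72848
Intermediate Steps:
M(K, N) = 9 + K
p = -17
A(Q) = -17*Q
314*(-232) + A((5 - 5)*M(4, -3)) = 314*(-232) - 17*(5 - 5)*(9 + 4) = -72848 - 0*13 = -72848 - 17*0 = -72848 + 0 = -72848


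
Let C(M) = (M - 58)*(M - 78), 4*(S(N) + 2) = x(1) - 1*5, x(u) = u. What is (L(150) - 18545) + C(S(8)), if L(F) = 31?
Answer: -13573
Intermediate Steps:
S(N) = -3 (S(N) = -2 + (1 - 1*5)/4 = -2 + (1 - 5)/4 = -2 + (¼)*(-4) = -2 - 1 = -3)
C(M) = (-78 + M)*(-58 + M) (C(M) = (-58 + M)*(-78 + M) = (-78 + M)*(-58 + M))
(L(150) - 18545) + C(S(8)) = (31 - 18545) + (4524 + (-3)² - 136*(-3)) = -18514 + (4524 + 9 + 408) = -18514 + 4941 = -13573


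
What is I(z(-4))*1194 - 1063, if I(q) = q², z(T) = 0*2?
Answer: -1063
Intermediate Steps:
z(T) = 0
I(z(-4))*1194 - 1063 = 0²*1194 - 1063 = 0*1194 - 1063 = 0 - 1063 = -1063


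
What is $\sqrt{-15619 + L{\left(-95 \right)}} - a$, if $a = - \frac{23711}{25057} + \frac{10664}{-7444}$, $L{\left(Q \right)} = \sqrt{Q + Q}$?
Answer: $\frac{110928133}{46631077} + \sqrt{-15619 + i \sqrt{190}} \approx 2.434 + 124.98 i$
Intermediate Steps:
$L{\left(Q \right)} = \sqrt{2} \sqrt{Q}$ ($L{\left(Q \right)} = \sqrt{2 Q} = \sqrt{2} \sqrt{Q}$)
$a = - \frac{110928133}{46631077}$ ($a = \left(-23711\right) \frac{1}{25057} + 10664 \left(- \frac{1}{7444}\right) = - \frac{23711}{25057} - \frac{2666}{1861} = - \frac{110928133}{46631077} \approx -2.3788$)
$\sqrt{-15619 + L{\left(-95 \right)}} - a = \sqrt{-15619 + \sqrt{2} \sqrt{-95}} - - \frac{110928133}{46631077} = \sqrt{-15619 + \sqrt{2} i \sqrt{95}} + \frac{110928133}{46631077} = \sqrt{-15619 + i \sqrt{190}} + \frac{110928133}{46631077} = \frac{110928133}{46631077} + \sqrt{-15619 + i \sqrt{190}}$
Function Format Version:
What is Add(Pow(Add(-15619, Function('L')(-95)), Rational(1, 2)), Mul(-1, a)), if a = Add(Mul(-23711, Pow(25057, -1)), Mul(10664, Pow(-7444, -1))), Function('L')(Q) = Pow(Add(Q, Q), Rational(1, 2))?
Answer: Add(Rational(110928133, 46631077), Pow(Add(-15619, Mul(I, Pow(190, Rational(1, 2)))), Rational(1, 2))) ≈ Add(2.4340, Mul(124.98, I))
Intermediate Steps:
Function('L')(Q) = Mul(Pow(2, Rational(1, 2)), Pow(Q, Rational(1, 2))) (Function('L')(Q) = Pow(Mul(2, Q), Rational(1, 2)) = Mul(Pow(2, Rational(1, 2)), Pow(Q, Rational(1, 2))))
a = Rational(-110928133, 46631077) (a = Add(Mul(-23711, Rational(1, 25057)), Mul(10664, Rational(-1, 7444))) = Add(Rational(-23711, 25057), Rational(-2666, 1861)) = Rational(-110928133, 46631077) ≈ -2.3788)
Add(Pow(Add(-15619, Function('L')(-95)), Rational(1, 2)), Mul(-1, a)) = Add(Pow(Add(-15619, Mul(Pow(2, Rational(1, 2)), Pow(-95, Rational(1, 2)))), Rational(1, 2)), Mul(-1, Rational(-110928133, 46631077))) = Add(Pow(Add(-15619, Mul(Pow(2, Rational(1, 2)), Mul(I, Pow(95, Rational(1, 2))))), Rational(1, 2)), Rational(110928133, 46631077)) = Add(Pow(Add(-15619, Mul(I, Pow(190, Rational(1, 2)))), Rational(1, 2)), Rational(110928133, 46631077)) = Add(Rational(110928133, 46631077), Pow(Add(-15619, Mul(I, Pow(190, Rational(1, 2)))), Rational(1, 2)))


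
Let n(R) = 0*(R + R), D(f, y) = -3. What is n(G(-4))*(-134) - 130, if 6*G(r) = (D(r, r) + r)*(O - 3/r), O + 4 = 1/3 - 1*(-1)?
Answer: -130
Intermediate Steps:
O = -8/3 (O = -4 + (1/3 - 1*(-1)) = -4 + (1/3 + 1) = -4 + 4/3 = -8/3 ≈ -2.6667)
G(r) = (-3 + r)*(-8/3 - 3/r)/6 (G(r) = ((-3 + r)*(-8/3 - 3/r))/6 = (-3 + r)*(-8/3 - 3/r)/6)
n(R) = 0 (n(R) = 0*(2*R) = 0)
n(G(-4))*(-134) - 130 = 0*(-134) - 130 = 0 - 130 = -130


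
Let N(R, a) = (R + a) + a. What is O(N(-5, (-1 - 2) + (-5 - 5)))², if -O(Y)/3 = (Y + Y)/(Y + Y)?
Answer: 9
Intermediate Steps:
N(R, a) = R + 2*a
O(Y) = -3 (O(Y) = -3*(Y + Y)/(Y + Y) = -3*2*Y/(2*Y) = -3*2*Y*1/(2*Y) = -3*1 = -3)
O(N(-5, (-1 - 2) + (-5 - 5)))² = (-3)² = 9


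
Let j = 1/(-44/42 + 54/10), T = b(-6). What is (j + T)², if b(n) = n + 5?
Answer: 123904/208849 ≈ 0.59327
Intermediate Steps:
b(n) = 5 + n
T = -1 (T = 5 - 6 = -1)
j = 105/457 (j = 1/(-44*1/42 + 54*(⅒)) = 1/(-22/21 + 27/5) = 1/(457/105) = 105/457 ≈ 0.22976)
(j + T)² = (105/457 - 1)² = (-352/457)² = 123904/208849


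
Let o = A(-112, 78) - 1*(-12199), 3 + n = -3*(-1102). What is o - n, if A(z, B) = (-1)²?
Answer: 8897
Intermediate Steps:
n = 3303 (n = -3 - 3*(-1102) = -3 + 3306 = 3303)
A(z, B) = 1
o = 12200 (o = 1 - 1*(-12199) = 1 + 12199 = 12200)
o - n = 12200 - 1*3303 = 12200 - 3303 = 8897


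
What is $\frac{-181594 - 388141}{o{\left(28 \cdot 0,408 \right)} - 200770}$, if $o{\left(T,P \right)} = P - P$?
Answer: $\frac{113947}{40154} \approx 2.8377$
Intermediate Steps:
$o{\left(T,P \right)} = 0$
$\frac{-181594 - 388141}{o{\left(28 \cdot 0,408 \right)} - 200770} = \frac{-181594 - 388141}{0 - 200770} = - \frac{569735}{-200770} = \left(-569735\right) \left(- \frac{1}{200770}\right) = \frac{113947}{40154}$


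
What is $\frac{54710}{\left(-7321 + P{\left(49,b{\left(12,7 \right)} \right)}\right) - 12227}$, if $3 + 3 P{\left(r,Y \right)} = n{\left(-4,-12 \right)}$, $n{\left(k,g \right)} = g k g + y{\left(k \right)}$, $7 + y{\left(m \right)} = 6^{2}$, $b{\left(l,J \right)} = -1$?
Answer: $- \frac{82065}{29597} \approx -2.7727$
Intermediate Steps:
$y{\left(m \right)} = 29$ ($y{\left(m \right)} = -7 + 6^{2} = -7 + 36 = 29$)
$n{\left(k,g \right)} = 29 + k g^{2}$ ($n{\left(k,g \right)} = g k g + 29 = k g^{2} + 29 = 29 + k g^{2}$)
$P{\left(r,Y \right)} = - \frac{550}{3}$ ($P{\left(r,Y \right)} = -1 + \frac{29 - 4 \left(-12\right)^{2}}{3} = -1 + \frac{29 - 576}{3} = -1 + \frac{1}{3} \left(-547\right) = -1 - \frac{547}{3} = - \frac{550}{3}$)
$\frac{54710}{\left(-7321 + P{\left(49,b{\left(12,7 \right)} \right)}\right) - 12227} = \frac{54710}{\left(-7321 - \frac{550}{3}\right) - 12227} = \frac{54710}{- \frac{22513}{3} - 12227} = \frac{54710}{- \frac{59194}{3}} = 54710 \left(- \frac{3}{59194}\right) = - \frac{82065}{29597}$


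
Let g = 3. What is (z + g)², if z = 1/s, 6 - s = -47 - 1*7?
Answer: 32761/3600 ≈ 9.1003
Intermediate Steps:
s = 60 (s = 6 - (-47 - 1*7) = 6 - (-47 - 7) = 6 - 1*(-54) = 6 + 54 = 60)
z = 1/60 ≈ 0.016667
(z + g)² = (1/60 + 3)² = (181/60)² = 32761/3600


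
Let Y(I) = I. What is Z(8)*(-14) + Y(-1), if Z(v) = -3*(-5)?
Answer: -211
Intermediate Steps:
Z(v) = 15
Z(8)*(-14) + Y(-1) = 15*(-14) - 1 = -210 - 1 = -211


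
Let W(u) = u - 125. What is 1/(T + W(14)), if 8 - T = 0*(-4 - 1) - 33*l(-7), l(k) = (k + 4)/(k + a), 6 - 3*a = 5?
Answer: -20/1763 ≈ -0.011344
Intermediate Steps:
a = ⅓ (a = 2 - ⅓*5 = 2 - 5/3 = ⅓ ≈ 0.33333)
l(k) = (4 + k)/(⅓ + k) (l(k) = (k + 4)/(k + ⅓) = (4 + k)/(⅓ + k))
W(u) = -125 + u
T = 457/20 (T = 8 - (0*(-4 - 1) - 99*(4 - 7)/(1 + 3*(-7))) = 8 - (0*(-5) - 99*(-3)/(1 - 21)) = 8 - (0 - 99*(-3)/(-20)) = 8 - (0 - 99*(-1)*(-3)/20) = 8 - (0 - 33*9/20) = 8 - (0 - 297/20) = 8 - 1*(-297/20) = 8 + 297/20 = 457/20 ≈ 22.850)
1/(T + W(14)) = 1/(457/20 + (-125 + 14)) = 1/(457/20 - 111) = 1/(-1763/20) = -20/1763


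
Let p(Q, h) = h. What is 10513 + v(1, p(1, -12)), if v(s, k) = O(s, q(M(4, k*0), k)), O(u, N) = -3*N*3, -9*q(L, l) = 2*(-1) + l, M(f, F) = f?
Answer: 10499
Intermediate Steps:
q(L, l) = 2/9 - l/9 (q(L, l) = -(2*(-1) + l)/9 = -(-2 + l)/9 = 2/9 - l/9)
O(u, N) = -9*N
v(s, k) = -2 + k (v(s, k) = -9*(2/9 - k/9) = -2 + k)
10513 + v(1, p(1, -12)) = 10513 + (-2 - 12) = 10513 - 14 = 10499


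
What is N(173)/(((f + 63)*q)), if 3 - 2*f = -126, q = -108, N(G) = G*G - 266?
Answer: -29663/13770 ≈ -2.1542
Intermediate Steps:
N(G) = -266 + G² (N(G) = G² - 266 = -266 + G²)
f = 129/2 (f = 3/2 - ½*(-126) = 3/2 + 63 = 129/2 ≈ 64.500)
N(173)/(((f + 63)*q)) = (-266 + 173²)/(((129/2 + 63)*(-108))) = (-266 + 29929)/(((255/2)*(-108))) = 29663/(-13770) = 29663*(-1/13770) = -29663/13770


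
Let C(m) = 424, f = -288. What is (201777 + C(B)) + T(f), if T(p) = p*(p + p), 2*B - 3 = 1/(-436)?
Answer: 368089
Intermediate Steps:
B = 1307/872 (B = 3/2 + (½)/(-436) = 3/2 + (½)*(-1/436) = 3/2 - 1/872 = 1307/872 ≈ 1.4989)
T(p) = 2*p² (T(p) = p*(2*p) = 2*p²)
(201777 + C(B)) + T(f) = (201777 + 424) + 2*(-288)² = 202201 + 2*82944 = 202201 + 165888 = 368089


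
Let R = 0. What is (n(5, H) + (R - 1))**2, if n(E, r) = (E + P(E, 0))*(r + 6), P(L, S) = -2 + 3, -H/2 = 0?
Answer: 1225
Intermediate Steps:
H = 0 (H = -2*0 = 0)
P(L, S) = 1
n(E, r) = (1 + E)*(6 + r) (n(E, r) = (E + 1)*(r + 6) = (1 + E)*(6 + r))
(n(5, H) + (R - 1))**2 = ((6 + 0 + 6*5 + 5*0) + (0 - 1))**2 = ((6 + 0 + 30 + 0) - 1)**2 = (36 - 1)**2 = 35**2 = 1225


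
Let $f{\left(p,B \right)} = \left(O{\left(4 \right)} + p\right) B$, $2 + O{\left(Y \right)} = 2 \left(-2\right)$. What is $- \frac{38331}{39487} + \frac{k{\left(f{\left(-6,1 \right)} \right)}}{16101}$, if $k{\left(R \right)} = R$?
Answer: $- \frac{205880425}{211926729} \approx -0.97147$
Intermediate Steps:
$O{\left(Y \right)} = -6$ ($O{\left(Y \right)} = -2 + 2 \left(-2\right) = -2 - 4 = -6$)
$f{\left(p,B \right)} = B \left(-6 + p\right)$ ($f{\left(p,B \right)} = \left(-6 + p\right) B = B \left(-6 + p\right)$)
$- \frac{38331}{39487} + \frac{k{\left(f{\left(-6,1 \right)} \right)}}{16101} = - \frac{38331}{39487} + \frac{1 \left(-6 - 6\right)}{16101} = \left(-38331\right) \frac{1}{39487} + 1 \left(-12\right) \frac{1}{16101} = - \frac{38331}{39487} - \frac{4}{5367} = - \frac{205880425}{211926729}$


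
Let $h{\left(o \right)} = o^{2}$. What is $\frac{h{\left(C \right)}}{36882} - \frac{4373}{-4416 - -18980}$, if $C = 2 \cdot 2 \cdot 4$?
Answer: $- \frac{78778301}{268574724} \approx -0.29332$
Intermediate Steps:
$C = 16$ ($C = 4 \cdot 4 = 16$)
$\frac{h{\left(C \right)}}{36882} - \frac{4373}{-4416 - -18980} = \frac{16^{2}}{36882} - \frac{4373}{-4416 - -18980} = 256 \cdot \frac{1}{36882} - \frac{4373}{-4416 + 18980} = \frac{128}{18441} - \frac{4373}{14564} = - \frac{78778301}{268574724}$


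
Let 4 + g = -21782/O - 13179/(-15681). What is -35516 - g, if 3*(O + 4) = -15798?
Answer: -489180428052/13773145 ≈ -35517.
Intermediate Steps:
O = -5270 (O = -4 + (⅓)*(-15798) = -4 - 5266 = -5270)
g = 13410232/13773145 (g = -4 + (-21782/(-5270) - 13179/(-15681)) = -4 + (-21782*(-1/5270) - 13179*(-1/15681)) = -4 + (10891/2635 + 4393/5227) = -4 + 68502812/13773145 = 13410232/13773145 ≈ 0.97365)
-35516 - g = -35516 - 1*13410232/13773145 = -35516 - 13410232/13773145 = -489180428052/13773145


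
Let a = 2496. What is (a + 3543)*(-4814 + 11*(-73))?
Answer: -33921063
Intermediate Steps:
(a + 3543)*(-4814 + 11*(-73)) = (2496 + 3543)*(-4814 + 11*(-73)) = 6039*(-4814 - 803) = 6039*(-5617) = -33921063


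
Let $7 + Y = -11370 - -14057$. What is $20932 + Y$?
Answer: $23612$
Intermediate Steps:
$Y = 2680$ ($Y = -7 - -2687 = -7 + \left(-11370 + 14057\right) = -7 + 2687 = 2680$)
$20932 + Y = 20932 + 2680 = 23612$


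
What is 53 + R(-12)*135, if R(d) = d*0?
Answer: 53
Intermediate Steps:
R(d) = 0
53 + R(-12)*135 = 53 + 0*135 = 53 + 0 = 53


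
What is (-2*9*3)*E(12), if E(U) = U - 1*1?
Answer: -594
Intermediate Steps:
E(U) = -1 + U (E(U) = U - 1 = -1 + U)
(-2*9*3)*E(12) = (-2*9*3)*(-1 + 12) = -18*3*11 = -54*11 = -594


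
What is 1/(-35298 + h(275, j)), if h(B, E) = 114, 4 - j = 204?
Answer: -1/35184 ≈ -2.8422e-5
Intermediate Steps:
j = -200 (j = 4 - 1*204 = 4 - 204 = -200)
1/(-35298 + h(275, j)) = 1/(-35298 + 114) = 1/(-35184) = -1/35184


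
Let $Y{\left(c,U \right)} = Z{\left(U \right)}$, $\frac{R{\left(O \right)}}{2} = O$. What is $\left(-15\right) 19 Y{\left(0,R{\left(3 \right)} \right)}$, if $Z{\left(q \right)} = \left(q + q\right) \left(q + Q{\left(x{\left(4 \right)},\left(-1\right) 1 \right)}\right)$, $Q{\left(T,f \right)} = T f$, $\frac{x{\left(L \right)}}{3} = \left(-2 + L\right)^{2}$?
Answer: $20520$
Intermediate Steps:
$R{\left(O \right)} = 2 O$
$x{\left(L \right)} = 3 \left(-2 + L\right)^{2}$
$Z{\left(q \right)} = 2 q \left(-12 + q\right)$ ($Z{\left(q \right)} = \left(q + q\right) \left(q + 3 \left(-2 + 4\right)^{2} \left(\left(-1\right) 1\right)\right) = 2 q \left(q + 3 \cdot 2^{2} \left(-1\right)\right) = 2 q \left(q + 3 \cdot 4 \left(-1\right)\right) = 2 q \left(q + 12 \left(-1\right)\right) = 2 q \left(q - 12\right) = 2 q \left(-12 + q\right)$)
$Y{\left(c,U \right)} = 2 U \left(-12 + U\right)$
$\left(-15\right) 19 Y{\left(0,R{\left(3 \right)} \right)} = \left(-15\right) 19 \cdot 2 \cdot 2 \cdot 3 \left(-12 + 2 \cdot 3\right) = - 285 \cdot 2 \cdot 6 \left(-12 + 6\right) = - 285 \cdot 2 \cdot 6 \left(-6\right) = \left(-285\right) \left(-72\right) = 20520$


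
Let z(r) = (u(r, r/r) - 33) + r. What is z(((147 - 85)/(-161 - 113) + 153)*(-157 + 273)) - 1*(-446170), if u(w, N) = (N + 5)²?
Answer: 63553581/137 ≈ 4.6390e+5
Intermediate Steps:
u(w, N) = (5 + N)²
z(r) = 3 + r (z(r) = ((5 + r/r)² - 33) + r = ((5 + 1)² - 33) + r = (6² - 33) + r = (36 - 33) + r = 3 + r)
z(((147 - 85)/(-161 - 113) + 153)*(-157 + 273)) - 1*(-446170) = (3 + ((147 - 85)/(-161 - 113) + 153)*(-157 + 273)) - 1*(-446170) = (3 + (62/(-274) + 153)*116) + 446170 = (3 + (62*(-1/274) + 153)*116) + 446170 = (3 + (-31/137 + 153)*116) + 446170 = (3 + (20930/137)*116) + 446170 = (3 + 2427880/137) + 446170 = 2428291/137 + 446170 = 63553581/137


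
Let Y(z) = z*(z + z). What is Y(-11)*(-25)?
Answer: -6050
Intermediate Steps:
Y(z) = 2*z² (Y(z) = z*(2*z) = 2*z²)
Y(-11)*(-25) = (2*(-11)²)*(-25) = (2*121)*(-25) = 242*(-25) = -6050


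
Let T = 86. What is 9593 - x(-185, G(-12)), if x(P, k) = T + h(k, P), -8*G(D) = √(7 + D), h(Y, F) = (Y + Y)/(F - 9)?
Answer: 9507 - I*√5/776 ≈ 9507.0 - 0.0028815*I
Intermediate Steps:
h(Y, F) = 2*Y/(-9 + F) (h(Y, F) = (2*Y)/(-9 + F) = 2*Y/(-9 + F))
G(D) = -√(7 + D)/8
x(P, k) = 86 + 2*k/(-9 + P)
9593 - x(-185, G(-12)) = 9593 - 2*(-387 - √(7 - 12)/8 + 43*(-185))/(-9 - 185) = 9593 - 2*(-387 - I*√5/8 - 7955)/(-194) = 9593 - 2*(-1)*(-387 - I*√5/8 - 7955)/194 = 9593 - 2*(-1)*(-8342 - I*√5/8)/194 = 9593 - (86 + I*√5/776) = 9593 + (-86 - I*√5/776) = 9507 - I*√5/776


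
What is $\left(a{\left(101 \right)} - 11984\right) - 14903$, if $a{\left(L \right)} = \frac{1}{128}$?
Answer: $- \frac{3441535}{128} \approx -26887.0$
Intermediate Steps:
$a{\left(L \right)} = \frac{1}{128}$
$\left(a{\left(101 \right)} - 11984\right) - 14903 = \left(\frac{1}{128} - 11984\right) - 14903 = - \frac{1533951}{128} - 14903 = - \frac{3441535}{128}$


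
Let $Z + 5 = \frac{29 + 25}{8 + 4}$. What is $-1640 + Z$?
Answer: $- \frac{3281}{2} \approx -1640.5$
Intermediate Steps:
$Z = - \frac{1}{2}$ ($Z = -5 + \frac{29 + 25}{8 + 4} = -5 + \frac{54}{12} = -5 + 54 \cdot \frac{1}{12} = -5 + \frac{9}{2} = - \frac{1}{2} \approx -0.5$)
$-1640 + Z = -1640 - \frac{1}{2} = - \frac{3281}{2}$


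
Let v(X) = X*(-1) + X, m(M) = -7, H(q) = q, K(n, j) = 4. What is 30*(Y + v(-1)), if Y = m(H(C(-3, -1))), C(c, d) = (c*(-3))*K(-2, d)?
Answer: -210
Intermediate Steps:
C(c, d) = -12*c (C(c, d) = (c*(-3))*4 = -3*c*4 = -12*c)
v(X) = 0 (v(X) = -X + X = 0)
Y = -7
30*(Y + v(-1)) = 30*(-7 + 0) = 30*(-7) = -210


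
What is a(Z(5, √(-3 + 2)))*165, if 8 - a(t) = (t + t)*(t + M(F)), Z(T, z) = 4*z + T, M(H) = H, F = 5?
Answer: -9900 - 19800*I ≈ -9900.0 - 19800.0*I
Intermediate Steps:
Z(T, z) = T + 4*z
a(t) = 8 - 2*t*(5 + t) (a(t) = 8 - (t + t)*(t + 5) = 8 - 2*t*(5 + t))
a(Z(5, √(-3 + 2)))*165 = (8 - 10*(5 + 4*√(-3 + 2)) - 2*(5 + 4*√(-3 + 2))²)*165 = (8 - 10*(5 + 4*√(-1)) - 2*(5 + 4*√(-1))²)*165 = (8 - 10*(5 + 4*I) - 2*(5 + 4*I)²)*165 = (8 + (-50 - 40*I) - 2*(5 + 4*I)²)*165 = (-42 - 40*I - 2*(5 + 4*I)²)*165 = -6930 - 6600*I - 330*(5 + 4*I)²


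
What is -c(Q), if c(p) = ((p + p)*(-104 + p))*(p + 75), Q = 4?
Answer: 63200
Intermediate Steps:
c(p) = 2*p*(-104 + p)*(75 + p) (c(p) = ((2*p)*(-104 + p))*(75 + p) = (2*p*(-104 + p))*(75 + p) = 2*p*(-104 + p)*(75 + p))
-c(Q) = -2*4*(-7800 + 4² - 29*4) = -2*4*(-7800 + 16 - 116) = -2*4*(-7900) = -1*(-63200) = 63200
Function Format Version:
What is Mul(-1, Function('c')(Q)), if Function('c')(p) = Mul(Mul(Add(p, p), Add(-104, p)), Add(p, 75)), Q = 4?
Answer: 63200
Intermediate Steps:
Function('c')(p) = Mul(2, p, Add(-104, p), Add(75, p)) (Function('c')(p) = Mul(Mul(Mul(2, p), Add(-104, p)), Add(75, p)) = Mul(Mul(2, p, Add(-104, p)), Add(75, p)) = Mul(2, p, Add(-104, p), Add(75, p)))
Mul(-1, Function('c')(Q)) = Mul(-1, Mul(2, 4, Add(-7800, Pow(4, 2), Mul(-29, 4)))) = Mul(-1, Mul(2, 4, Add(-7800, 16, -116))) = Mul(-1, Mul(2, 4, -7900)) = Mul(-1, -63200) = 63200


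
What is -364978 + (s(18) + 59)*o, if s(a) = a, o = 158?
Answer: -352812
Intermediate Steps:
-364978 + (s(18) + 59)*o = -364978 + (18 + 59)*158 = -364978 + 77*158 = -364978 + 12166 = -352812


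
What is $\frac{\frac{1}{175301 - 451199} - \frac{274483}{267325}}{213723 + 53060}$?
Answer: $- \frac{75729578059}{19676428859021550} \approx -3.8487 \cdot 10^{-6}$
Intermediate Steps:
$\frac{\frac{1}{175301 - 451199} - \frac{274483}{267325}}{213723 + 53060} = \frac{\frac{1}{-275898} - \frac{274483}{267325}}{266783} = \left(- \frac{1}{275898} - \frac{274483}{267325}\right) \frac{1}{266783} = \left(- \frac{75729578059}{73754432850}\right) \frac{1}{266783} = - \frac{75729578059}{19676428859021550}$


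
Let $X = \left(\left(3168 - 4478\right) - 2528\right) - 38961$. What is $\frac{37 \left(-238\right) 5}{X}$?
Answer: $\frac{44030}{42799} \approx 1.0288$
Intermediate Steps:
$X = -42799$ ($X = \left(-1310 - 2528\right) - 38961 = -3838 - 38961 = -42799$)
$\frac{37 \left(-238\right) 5}{X} = \frac{37 \left(-238\right) 5}{-42799} = \left(-8806\right) 5 \left(- \frac{1}{42799}\right) = \left(-44030\right) \left(- \frac{1}{42799}\right) = \frac{44030}{42799}$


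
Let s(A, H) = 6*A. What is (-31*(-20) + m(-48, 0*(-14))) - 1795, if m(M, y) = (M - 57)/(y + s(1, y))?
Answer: -2385/2 ≈ -1192.5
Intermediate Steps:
m(M, y) = (-57 + M)/(6 + y) (m(M, y) = (M - 57)/(y + 6*1) = (-57 + M)/(y + 6) = (-57 + M)/(6 + y))
(-31*(-20) + m(-48, 0*(-14))) - 1795 = (-31*(-20) + (-57 - 48)/(6 + 0*(-14))) - 1795 = (620 - 105/(6 + 0)) - 1795 = (620 - 105/6) - 1795 = (620 + (⅙)*(-105)) - 1795 = (620 - 35/2) - 1795 = 1205/2 - 1795 = -2385/2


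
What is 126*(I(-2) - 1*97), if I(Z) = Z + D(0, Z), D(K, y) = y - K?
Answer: -12726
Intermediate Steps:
I(Z) = 2*Z (I(Z) = Z + (Z - 1*0) = Z + (Z + 0) = Z + Z = 2*Z)
126*(I(-2) - 1*97) = 126*(2*(-2) - 1*97) = 126*(-4 - 97) = 126*(-101) = -12726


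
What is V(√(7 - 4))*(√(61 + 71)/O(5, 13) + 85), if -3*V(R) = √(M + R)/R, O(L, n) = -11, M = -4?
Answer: √(-12 + 3*√3)*(-85/9 + 2*√33/99) ≈ -24.332*I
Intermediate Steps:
V(R) = -√(-4 + R)/(3*R)
V(√(7 - 4))*(√(61 + 71)/O(5, 13) + 85) = (-√(-4 + √(7 - 4))/(3*(√(7 - 4))))*(√(61 + 71)/(-11) + 85) = (-√(-4 + √3)/(3*(√3)))*(√132*(-1/11) + 85) = (-√3/3*√(-4 + √3)/3)*((2*√33)*(-1/11) + 85) = (-√3*√(-4 + √3)/9)*(-2*√33/11 + 85) = (-√3*√(-4 + √3)/9)*(85 - 2*√33/11) = -√3*√(-4 + √3)*(85 - 2*√33/11)/9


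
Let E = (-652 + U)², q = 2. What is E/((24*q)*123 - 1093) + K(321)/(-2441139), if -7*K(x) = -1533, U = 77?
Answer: 269033509422/3914773243 ≈ 68.723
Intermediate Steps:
K(x) = 219 (K(x) = -⅐*(-1533) = 219)
E = 330625 (E = (-652 + 77)² = (-575)² = 330625)
E/((24*q)*123 - 1093) + K(321)/(-2441139) = 330625/((24*2)*123 - 1093) + 219/(-2441139) = 330625/(48*123 - 1093) + 219*(-1/2441139) = 330625/(5904 - 1093) - 73/813713 = 330625/4811 - 73/813713 = 269033509422/3914773243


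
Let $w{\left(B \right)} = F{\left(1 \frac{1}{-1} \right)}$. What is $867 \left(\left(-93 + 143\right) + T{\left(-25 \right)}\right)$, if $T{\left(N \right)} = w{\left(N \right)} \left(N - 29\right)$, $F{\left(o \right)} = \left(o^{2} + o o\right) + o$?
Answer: $-3468$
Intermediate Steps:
$F{\left(o \right)} = o + 2 o^{2}$ ($F{\left(o \right)} = \left(o^{2} + o^{2}\right) + o = 2 o^{2} + o = o + 2 o^{2}$)
$w{\left(B \right)} = 1$ ($w{\left(B \right)} = 1 \frac{1}{-1} \left(1 + 2 \cdot 1 \frac{1}{-1}\right) = 1 \left(-1\right) \left(1 + 2 \cdot 1 \left(-1\right)\right) = - (1 + 2 \left(-1\right)) = - (1 - 2) = \left(-1\right) \left(-1\right) = 1$)
$T{\left(N \right)} = -29 + N$ ($T{\left(N \right)} = 1 \left(N - 29\right) = 1 \left(-29 + N\right) = -29 + N$)
$867 \left(\left(-93 + 143\right) + T{\left(-25 \right)}\right) = 867 \left(\left(-93 + 143\right) - 54\right) = 867 \left(50 - 54\right) = 867 \left(-4\right) = -3468$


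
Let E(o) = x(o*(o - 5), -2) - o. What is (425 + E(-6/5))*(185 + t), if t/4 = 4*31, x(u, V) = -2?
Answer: 1444401/5 ≈ 2.8888e+5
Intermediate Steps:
t = 496 (t = 4*(4*31) = 4*124 = 496)
E(o) = -2 - o
(425 + E(-6/5))*(185 + t) = (425 + (-2 - (-6)/5))*(185 + 496) = (425 + (-2 - (-6)/5))*681 = (425 + (-2 - 1*(-6/5)))*681 = (425 + (-2 + 6/5))*681 = (425 - 4/5)*681 = (2121/5)*681 = 1444401/5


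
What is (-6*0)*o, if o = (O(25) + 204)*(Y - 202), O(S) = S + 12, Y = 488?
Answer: 0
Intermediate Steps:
O(S) = 12 + S
o = 68926 (o = ((12 + 25) + 204)*(488 - 202) = (37 + 204)*286 = 241*286 = 68926)
(-6*0)*o = -6*0*68926 = 0*68926 = 0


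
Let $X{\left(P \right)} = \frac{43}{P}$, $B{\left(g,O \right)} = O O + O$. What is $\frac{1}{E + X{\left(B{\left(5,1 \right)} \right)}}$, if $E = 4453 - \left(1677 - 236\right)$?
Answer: $\frac{2}{6067} \approx 0.00032965$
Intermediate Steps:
$B{\left(g,O \right)} = O + O^{2}$ ($B{\left(g,O \right)} = O^{2} + O = O + O^{2}$)
$E = 3012$ ($E = 4453 - \left(1677 - 236\right) = 4453 - 1441 = 3012$)
$\frac{1}{E + X{\left(B{\left(5,1 \right)} \right)}} = \frac{1}{3012 + \frac{43}{1 \left(1 + 1\right)}} = \frac{1}{3012 + \frac{43}{1 \cdot 2}} = \frac{1}{3012 + \frac{43}{2}} = \frac{1}{\frac{6067}{2}} = \frac{2}{6067}$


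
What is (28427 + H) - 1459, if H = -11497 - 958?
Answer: 14513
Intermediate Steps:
H = -12455
(28427 + H) - 1459 = (28427 - 12455) - 1459 = 15972 - 1459 = 14513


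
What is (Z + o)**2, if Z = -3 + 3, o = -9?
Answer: 81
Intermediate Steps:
Z = 0
(Z + o)**2 = (0 - 9)**2 = (-9)**2 = 81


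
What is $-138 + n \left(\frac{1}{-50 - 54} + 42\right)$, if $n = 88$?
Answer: $\frac{46243}{13} \approx 3557.2$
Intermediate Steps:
$-138 + n \left(\frac{1}{-50 - 54} + 42\right) = -138 + 88 \left(\frac{1}{-50 - 54} + 42\right) = -138 + 88 \left(\frac{1}{-104} + 42\right) = -138 + 88 \left(- \frac{1}{104} + 42\right) = -138 + 88 \cdot \frac{4367}{104} = -138 + \frac{48037}{13} = \frac{46243}{13}$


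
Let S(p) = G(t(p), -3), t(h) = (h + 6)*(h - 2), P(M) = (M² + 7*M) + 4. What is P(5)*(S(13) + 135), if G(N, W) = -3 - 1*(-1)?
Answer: 8512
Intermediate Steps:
P(M) = 4 + M² + 7*M
t(h) = (-2 + h)*(6 + h) (t(h) = (6 + h)*(-2 + h) = (-2 + h)*(6 + h))
G(N, W) = -2 (G(N, W) = -3 + 1 = -2)
S(p) = -2
P(5)*(S(13) + 135) = (4 + 5² + 7*5)*(-2 + 135) = (4 + 25 + 35)*133 = 64*133 = 8512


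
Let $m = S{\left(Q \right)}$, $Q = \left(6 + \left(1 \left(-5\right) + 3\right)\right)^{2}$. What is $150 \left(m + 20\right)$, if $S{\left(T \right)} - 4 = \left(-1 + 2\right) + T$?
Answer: $6150$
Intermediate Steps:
$Q = 16$ ($Q = \left(6 + \left(-5 + 3\right)\right)^{2} = \left(6 - 2\right)^{2} = 4^{2} = 16$)
$S{\left(T \right)} = 5 + T$ ($S{\left(T \right)} = 4 + \left(\left(-1 + 2\right) + T\right) = 4 + \left(1 + T\right) = 5 + T$)
$m = 21$ ($m = 5 + 16 = 21$)
$150 \left(m + 20\right) = 150 \left(21 + 20\right) = 150 \cdot 41 = 6150$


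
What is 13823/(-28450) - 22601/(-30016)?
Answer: 114043641/426977600 ≈ 0.26710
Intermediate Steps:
13823/(-28450) - 22601/(-30016) = 13823*(-1/28450) - 22601*(-1/30016) = -13823/28450 + 22601/30016 = 114043641/426977600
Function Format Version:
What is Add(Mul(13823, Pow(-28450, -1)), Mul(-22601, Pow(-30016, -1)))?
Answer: Rational(114043641, 426977600) ≈ 0.26710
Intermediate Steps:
Add(Mul(13823, Pow(-28450, -1)), Mul(-22601, Pow(-30016, -1))) = Add(Mul(13823, Rational(-1, 28450)), Mul(-22601, Rational(-1, 30016))) = Add(Rational(-13823, 28450), Rational(22601, 30016)) = Rational(114043641, 426977600)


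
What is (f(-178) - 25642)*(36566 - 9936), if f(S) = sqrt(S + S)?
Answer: -682846460 + 53260*I*sqrt(89) ≈ -6.8285e+8 + 5.0245e+5*I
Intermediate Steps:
f(S) = sqrt(2)*sqrt(S) (f(S) = sqrt(2*S) = sqrt(2)*sqrt(S))
(f(-178) - 25642)*(36566 - 9936) = (sqrt(2)*sqrt(-178) - 25642)*(36566 - 9936) = (sqrt(2)*(I*sqrt(178)) - 25642)*26630 = (2*I*sqrt(89) - 25642)*26630 = (-25642 + 2*I*sqrt(89))*26630 = -682846460 + 53260*I*sqrt(89)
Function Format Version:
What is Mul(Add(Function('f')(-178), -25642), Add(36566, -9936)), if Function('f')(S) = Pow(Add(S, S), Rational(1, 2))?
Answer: Add(-682846460, Mul(53260, I, Pow(89, Rational(1, 2)))) ≈ Add(-6.8285e+8, Mul(5.0245e+5, I))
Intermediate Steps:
Function('f')(S) = Mul(Pow(2, Rational(1, 2)), Pow(S, Rational(1, 2))) (Function('f')(S) = Pow(Mul(2, S), Rational(1, 2)) = Mul(Pow(2, Rational(1, 2)), Pow(S, Rational(1, 2))))
Mul(Add(Function('f')(-178), -25642), Add(36566, -9936)) = Mul(Add(Mul(Pow(2, Rational(1, 2)), Pow(-178, Rational(1, 2))), -25642), Add(36566, -9936)) = Mul(Add(Mul(Pow(2, Rational(1, 2)), Mul(I, Pow(178, Rational(1, 2)))), -25642), 26630) = Mul(Add(Mul(2, I, Pow(89, Rational(1, 2))), -25642), 26630) = Mul(Add(-25642, Mul(2, I, Pow(89, Rational(1, 2)))), 26630) = Add(-682846460, Mul(53260, I, Pow(89, Rational(1, 2))))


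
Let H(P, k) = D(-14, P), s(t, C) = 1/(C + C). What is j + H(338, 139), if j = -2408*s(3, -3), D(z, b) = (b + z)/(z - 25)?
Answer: 15328/39 ≈ 393.03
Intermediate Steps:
D(z, b) = (b + z)/(-25 + z)
s(t, C) = 1/(2*C)
H(P, k) = 14/39 - P/39 (H(P, k) = (P - 14)/(-25 - 14) = (-14 + P)/(-39) = -(-14 + P)/39 = 14/39 - P/39)
j = 1204/3 (j = -1204/(-3) = -1204*(-1)/3 = -2408*(-⅙) = 1204/3 ≈ 401.33)
j + H(338, 139) = 1204/3 + (14/39 - 1/39*338) = 1204/3 + (14/39 - 26/3) = 1204/3 - 108/13 = 15328/39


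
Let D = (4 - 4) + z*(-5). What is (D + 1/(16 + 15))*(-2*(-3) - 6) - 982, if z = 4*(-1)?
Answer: -982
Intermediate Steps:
z = -4
D = 20 (D = (4 - 4) - 4*(-5) = 0 + 20 = 20)
(D + 1/(16 + 15))*(-2*(-3) - 6) - 982 = (20 + 1/(16 + 15))*(-2*(-3) - 6) - 982 = (20 + 1/31)*(6 - 6) - 982 = (20 + 1/31)*0 - 982 = (621/31)*0 - 982 = 0 - 982 = -982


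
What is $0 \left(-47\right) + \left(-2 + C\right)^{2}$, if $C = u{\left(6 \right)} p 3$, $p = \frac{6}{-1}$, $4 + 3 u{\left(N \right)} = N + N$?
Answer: $2500$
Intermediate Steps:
$u{\left(N \right)} = - \frac{4}{3} + \frac{2 N}{3}$ ($u{\left(N \right)} = - \frac{4}{3} + \frac{N + N}{3} = - \frac{4}{3} + \frac{2 N}{3}$)
$p = -6$ ($p = 6 \left(-1\right) = -6$)
$C = -48$ ($C = \left(- \frac{4}{3} + \frac{2}{3} \cdot 6\right) \left(-6\right) 3 = \left(- \frac{4}{3} + 4\right) \left(-6\right) 3 = \frac{8}{3} \left(-6\right) 3 = \left(-16\right) 3 = -48$)
$0 \left(-47\right) + \left(-2 + C\right)^{2} = 0 \left(-47\right) + \left(-2 - 48\right)^{2} = 0 + \left(-50\right)^{2} = 0 + 2500 = 2500$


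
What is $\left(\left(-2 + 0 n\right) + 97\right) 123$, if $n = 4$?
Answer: $11685$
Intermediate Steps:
$\left(\left(-2 + 0 n\right) + 97\right) 123 = \left(\left(-2 + 0 \cdot 4\right) + 97\right) 123 = \left(\left(-2 + 0\right) + 97\right) 123 = \left(-2 + 97\right) 123 = 95 \cdot 123 = 11685$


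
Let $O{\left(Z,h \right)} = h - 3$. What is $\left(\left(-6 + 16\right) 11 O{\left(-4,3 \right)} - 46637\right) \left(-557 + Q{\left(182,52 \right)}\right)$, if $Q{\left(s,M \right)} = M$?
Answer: $23551685$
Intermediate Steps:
$O{\left(Z,h \right)} = -3 + h$
$\left(\left(-6 + 16\right) 11 O{\left(-4,3 \right)} - 46637\right) \left(-557 + Q{\left(182,52 \right)}\right) = \left(\left(-6 + 16\right) 11 \left(-3 + 3\right) - 46637\right) \left(-557 + 52\right) = \left(10 \cdot 11 \cdot 0 - 46637\right) \left(-505\right) = \left(110 \cdot 0 - 46637\right) \left(-505\right) = \left(0 - 46637\right) \left(-505\right) = \left(-46637\right) \left(-505\right) = 23551685$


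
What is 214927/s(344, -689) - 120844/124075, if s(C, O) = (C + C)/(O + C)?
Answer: -9200221436797/85363600 ≈ -1.0778e+5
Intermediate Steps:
s(C, O) = 2*C/(C + O) (s(C, O) = (2*C)/(C + O) = 2*C/(C + O))
214927/s(344, -689) - 120844/124075 = 214927/((2*344/(344 - 689))) - 120844/124075 = 214927/((2*344/(-345))) - 120844*1/124075 = 214927/((2*344*(-1/345))) - 120844/124075 = 214927/(-688/345) - 120844/124075 = 214927*(-345/688) - 120844/124075 = -74149815/688 - 120844/124075 = -9200221436797/85363600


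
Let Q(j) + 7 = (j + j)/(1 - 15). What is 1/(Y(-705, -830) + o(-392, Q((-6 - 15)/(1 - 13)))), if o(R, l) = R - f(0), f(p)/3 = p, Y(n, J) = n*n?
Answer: 1/496633 ≈ 2.0136e-6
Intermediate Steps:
Y(n, J) = n²
f(p) = 3*p
Q(j) = -7 - j/7 (Q(j) = -7 + (j + j)/(1 - 15) = -7 + (2*j)/(-14) = -7 + (2*j)*(-1/14) = -7 - j/7)
o(R, l) = R (o(R, l) = R - 3*0 = R - 1*0 = R + 0 = R)
1/(Y(-705, -830) + o(-392, Q((-6 - 15)/(1 - 13)))) = 1/((-705)² - 392) = 1/(497025 - 392) = 1/496633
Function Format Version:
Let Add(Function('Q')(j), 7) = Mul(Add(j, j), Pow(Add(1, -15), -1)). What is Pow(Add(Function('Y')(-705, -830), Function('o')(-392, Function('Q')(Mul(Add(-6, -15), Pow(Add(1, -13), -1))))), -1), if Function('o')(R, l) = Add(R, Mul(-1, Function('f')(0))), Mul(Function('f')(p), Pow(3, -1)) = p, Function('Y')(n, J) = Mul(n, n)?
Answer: Rational(1, 496633) ≈ 2.0136e-6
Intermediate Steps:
Function('Y')(n, J) = Pow(n, 2)
Function('f')(p) = Mul(3, p)
Function('Q')(j) = Add(-7, Mul(Rational(-1, 7), j)) (Function('Q')(j) = Add(-7, Mul(Add(j, j), Pow(Add(1, -15), -1))) = Add(-7, Mul(Mul(2, j), Pow(-14, -1))) = Add(-7, Mul(Mul(2, j), Rational(-1, 14))) = Add(-7, Mul(Rational(-1, 7), j)))
Function('o')(R, l) = R (Function('o')(R, l) = Add(R, Mul(-1, Mul(3, 0))) = Add(R, Mul(-1, 0)) = Add(R, 0) = R)
Pow(Add(Function('Y')(-705, -830), Function('o')(-392, Function('Q')(Mul(Add(-6, -15), Pow(Add(1, -13), -1))))), -1) = Pow(Add(Pow(-705, 2), -392), -1) = Pow(Add(497025, -392), -1) = Pow(496633, -1) = Rational(1, 496633)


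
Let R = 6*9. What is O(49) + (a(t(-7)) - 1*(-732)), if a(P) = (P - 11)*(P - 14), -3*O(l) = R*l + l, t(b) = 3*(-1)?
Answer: 215/3 ≈ 71.667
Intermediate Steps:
t(b) = -3
R = 54
O(l) = -55*l/3 (O(l) = -(54*l + l)/3 = -55*l/3)
a(P) = (-14 + P)*(-11 + P) (a(P) = (-11 + P)*(-14 + P) = (-14 + P)*(-11 + P))
O(49) + (a(t(-7)) - 1*(-732)) = -55/3*49 + ((154 + (-3)² - 25*(-3)) - 1*(-732)) = -2695/3 + ((154 + 9 + 75) + 732) = -2695/3 + (238 + 732) = -2695/3 + 970 = 215/3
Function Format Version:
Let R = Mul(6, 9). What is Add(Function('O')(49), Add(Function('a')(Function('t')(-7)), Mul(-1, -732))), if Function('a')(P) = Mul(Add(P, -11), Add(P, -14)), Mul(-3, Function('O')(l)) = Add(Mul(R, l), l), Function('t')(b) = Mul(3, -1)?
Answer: Rational(215, 3) ≈ 71.667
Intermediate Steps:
Function('t')(b) = -3
R = 54
Function('O')(l) = Mul(Rational(-55, 3), l) (Function('O')(l) = Mul(Rational(-1, 3), Add(Mul(54, l), l)) = Mul(Rational(-1, 3), Mul(55, l)) = Mul(Rational(-55, 3), l))
Function('a')(P) = Mul(Add(-14, P), Add(-11, P)) (Function('a')(P) = Mul(Add(-11, P), Add(-14, P)) = Mul(Add(-14, P), Add(-11, P)))
Add(Function('O')(49), Add(Function('a')(Function('t')(-7)), Mul(-1, -732))) = Add(Mul(Rational(-55, 3), 49), Add(Add(154, Pow(-3, 2), Mul(-25, -3)), Mul(-1, -732))) = Add(Rational(-2695, 3), Add(Add(154, 9, 75), 732)) = Add(Rational(-2695, 3), Add(238, 732)) = Add(Rational(-2695, 3), 970) = Rational(215, 3)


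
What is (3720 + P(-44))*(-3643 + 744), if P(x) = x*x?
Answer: -16396744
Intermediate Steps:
P(x) = x²
(3720 + P(-44))*(-3643 + 744) = (3720 + (-44)²)*(-3643 + 744) = (3720 + 1936)*(-2899) = 5656*(-2899) = -16396744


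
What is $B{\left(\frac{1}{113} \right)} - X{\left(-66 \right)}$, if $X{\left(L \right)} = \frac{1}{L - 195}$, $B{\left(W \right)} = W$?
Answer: $\frac{374}{29493} \approx 0.012681$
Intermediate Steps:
$X{\left(L \right)} = \frac{1}{-195 + L}$
$B{\left(\frac{1}{113} \right)} - X{\left(-66 \right)} = \frac{1}{113} - \frac{1}{-195 - 66} = \frac{1}{113} - \frac{1}{-261} = \frac{1}{113} - - \frac{1}{261} = \frac{1}{113} + \frac{1}{261} = \frac{374}{29493}$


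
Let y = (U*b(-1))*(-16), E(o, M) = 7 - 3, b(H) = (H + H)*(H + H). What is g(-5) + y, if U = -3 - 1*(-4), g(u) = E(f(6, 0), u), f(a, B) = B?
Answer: -60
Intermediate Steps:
b(H) = 4*H² (b(H) = (2*H)*(2*H) = 4*H²)
E(o, M) = 4
g(u) = 4
U = 1 (U = -3 + 4 = 1)
y = -64 (y = (1*(4*(-1)²))*(-16) = (1*(4*1))*(-16) = (1*4)*(-16) = 4*(-16) = -64)
g(-5) + y = 4 - 64 = -60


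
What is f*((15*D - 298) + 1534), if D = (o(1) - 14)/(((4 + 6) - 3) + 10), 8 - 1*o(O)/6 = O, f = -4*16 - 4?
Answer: -85728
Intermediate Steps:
f = -68 (f = -64 - 4 = -68)
o(O) = 48 - 6*O
D = 28/17 (D = ((48 - 6*1) - 14)/(((4 + 6) - 3) + 10) = ((48 - 6) - 14)/((10 - 3) + 10) = (42 - 14)/(7 + 10) = 28/17 ≈ 1.6471)
f*((15*D - 298) + 1534) = -68*((15*(28/17) - 298) + 1534) = -68*((420/17 - 298) + 1534) = -68*(-4646/17 + 1534) = -68*21432/17 = -85728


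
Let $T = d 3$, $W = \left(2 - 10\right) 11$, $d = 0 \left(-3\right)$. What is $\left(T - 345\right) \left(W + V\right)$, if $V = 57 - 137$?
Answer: $57960$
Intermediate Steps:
$d = 0$
$V = -80$
$W = -88$ ($W = \left(-8\right) 11 = -88$)
$T = 0$ ($T = 0 \cdot 3 = 0$)
$\left(T - 345\right) \left(W + V\right) = \left(0 - 345\right) \left(-88 - 80\right) = \left(-345\right) \left(-168\right) = 57960$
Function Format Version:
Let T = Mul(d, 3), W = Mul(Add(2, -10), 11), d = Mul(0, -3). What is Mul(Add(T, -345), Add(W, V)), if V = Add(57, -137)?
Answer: 57960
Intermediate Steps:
d = 0
V = -80
W = -88 (W = Mul(-8, 11) = -88)
T = 0 (T = Mul(0, 3) = 0)
Mul(Add(T, -345), Add(W, V)) = Mul(Add(0, -345), Add(-88, -80)) = Mul(-345, -168) = 57960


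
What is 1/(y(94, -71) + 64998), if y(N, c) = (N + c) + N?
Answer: 1/65115 ≈ 1.5357e-5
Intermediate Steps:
y(N, c) = c + 2*N
1/(y(94, -71) + 64998) = 1/((-71 + 2*94) + 64998) = 1/((-71 + 188) + 64998) = 1/(117 + 64998) = 1/65115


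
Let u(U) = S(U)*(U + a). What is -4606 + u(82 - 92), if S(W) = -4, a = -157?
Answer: -3938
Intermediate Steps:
u(U) = 628 - 4*U (u(U) = -4*(U - 157) = -4*(-157 + U) = 628 - 4*U)
-4606 + u(82 - 92) = -4606 + (628 - 4*(82 - 92)) = -4606 + (628 - 4*(-10)) = -4606 + (628 + 40) = -4606 + 668 = -3938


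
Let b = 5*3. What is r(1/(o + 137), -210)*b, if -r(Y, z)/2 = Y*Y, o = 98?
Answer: -6/11045 ≈ -0.00054323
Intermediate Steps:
r(Y, z) = -2*Y² (r(Y, z) = -2*Y*Y = -2*Y²)
b = 15
r(1/(o + 137), -210)*b = -2/(98 + 137)²*15 = -2*(1/235)²*15 = -2*1/55225*15 = -2/55225*15 = -6/11045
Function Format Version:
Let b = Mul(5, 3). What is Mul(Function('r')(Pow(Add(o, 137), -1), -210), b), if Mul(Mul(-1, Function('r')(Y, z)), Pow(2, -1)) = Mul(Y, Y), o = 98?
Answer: Rational(-6, 11045) ≈ -0.00054323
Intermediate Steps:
Function('r')(Y, z) = Mul(-2, Pow(Y, 2)) (Function('r')(Y, z) = Mul(-2, Mul(Y, Y)) = Mul(-2, Pow(Y, 2)))
b = 15
Mul(Function('r')(Pow(Add(o, 137), -1), -210), b) = Mul(Mul(-2, Pow(Pow(Add(98, 137), -1), 2)), 15) = Mul(Mul(-2, Pow(Pow(235, -1), 2)), 15) = Mul(Mul(-2, Pow(Rational(1, 235), 2)), 15) = Mul(Mul(-2, Rational(1, 55225)), 15) = Mul(Rational(-2, 55225), 15) = Rational(-6, 11045)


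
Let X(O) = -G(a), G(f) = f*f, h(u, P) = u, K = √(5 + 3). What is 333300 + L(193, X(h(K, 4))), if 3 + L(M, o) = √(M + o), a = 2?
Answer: 333297 + 3*√21 ≈ 3.3331e+5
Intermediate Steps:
K = 2*√2 (K = √8 = 2*√2 ≈ 2.8284)
G(f) = f²
X(O) = -4 (X(O) = -1*2² = -1*4 = -4)
L(M, o) = -3 + √(M + o)
333300 + L(193, X(h(K, 4))) = 333300 + (-3 + √(193 - 4)) = 333300 + (-3 + √189) = 333300 + (-3 + 3*√21) = 333297 + 3*√21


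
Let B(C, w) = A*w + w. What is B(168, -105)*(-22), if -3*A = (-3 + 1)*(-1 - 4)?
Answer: -5390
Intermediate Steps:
A = -10/3 (A = -(-3 + 1)*(-1 - 4)/3 = -(-2)*(-5)/3 = -⅓*10 = -10/3 ≈ -3.3333)
B(C, w) = -7*w/3 (B(C, w) = -10*w/3 + w = -7*w/3)
B(168, -105)*(-22) = -7/3*(-105)*(-22) = 245*(-22) = -5390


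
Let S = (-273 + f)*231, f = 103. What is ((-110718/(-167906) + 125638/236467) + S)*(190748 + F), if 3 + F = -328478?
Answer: 2901955692446962527/536543623 ≈ 5.4086e+9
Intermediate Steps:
F = -328481 (F = -3 - 328478 = -328481)
S = -39270 (S = (-273 + 103)*231 = -170*231 = -39270)
((-110718/(-167906) + 125638/236467) + S)*(190748 + F) = ((-110718/(-167906) + 125638/236467) - 39270)*(190748 - 328481) = ((-110718*(-1/167906) + 125638*(1/236467)) - 39270)*(-137733) = ((55359/83953 + 125638/236467) - 39270)*(-137733) = (638871991/536543623 - 39270)*(-137733) = -21069429203219/536543623*(-137733) = 2901955692446962527/536543623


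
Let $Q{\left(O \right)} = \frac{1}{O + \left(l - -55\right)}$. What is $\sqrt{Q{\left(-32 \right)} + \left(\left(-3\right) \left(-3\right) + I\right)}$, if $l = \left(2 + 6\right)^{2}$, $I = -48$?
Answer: $\frac{8 i \sqrt{4611}}{87} \approx 6.2441 i$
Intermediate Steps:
$l = 64$ ($l = 8^{2} = 64$)
$Q{\left(O \right)} = \frac{1}{119 + O}$ ($Q{\left(O \right)} = \frac{1}{O + \left(64 - -55\right)} = \frac{1}{O + \left(64 + 55\right)} = \frac{1}{O + 119} = \frac{1}{119 + O}$)
$\sqrt{Q{\left(-32 \right)} + \left(\left(-3\right) \left(-3\right) + I\right)} = \sqrt{\frac{1}{119 - 32} - 39} = \sqrt{\frac{1}{87} + \left(9 - 48\right)} = \sqrt{\frac{1}{87} - 39} = \sqrt{- \frac{3392}{87}} = \frac{8 i \sqrt{4611}}{87}$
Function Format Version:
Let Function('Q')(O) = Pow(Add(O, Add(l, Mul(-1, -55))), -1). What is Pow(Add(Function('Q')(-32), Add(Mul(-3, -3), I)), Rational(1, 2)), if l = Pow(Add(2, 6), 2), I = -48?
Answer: Mul(Rational(8, 87), I, Pow(4611, Rational(1, 2))) ≈ Mul(6.2441, I)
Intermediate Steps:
l = 64 (l = Pow(8, 2) = 64)
Function('Q')(O) = Pow(Add(119, O), -1) (Function('Q')(O) = Pow(Add(O, Add(64, Mul(-1, -55))), -1) = Pow(Add(O, Add(64, 55)), -1) = Pow(Add(O, 119), -1) = Pow(Add(119, O), -1))
Pow(Add(Function('Q')(-32), Add(Mul(-3, -3), I)), Rational(1, 2)) = Pow(Add(Pow(Add(119, -32), -1), Add(Mul(-3, -3), -48)), Rational(1, 2)) = Pow(Add(Pow(87, -1), Add(9, -48)), Rational(1, 2)) = Pow(Add(Rational(1, 87), -39), Rational(1, 2)) = Pow(Rational(-3392, 87), Rational(1, 2)) = Mul(Rational(8, 87), I, Pow(4611, Rational(1, 2)))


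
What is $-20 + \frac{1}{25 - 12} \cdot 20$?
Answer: $- \frac{240}{13} \approx -18.462$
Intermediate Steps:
$-20 + \frac{1}{25 - 12} \cdot 20 = -20 + \frac{1}{13} \cdot 20 = -20 + \frac{20}{13} = - \frac{240}{13}$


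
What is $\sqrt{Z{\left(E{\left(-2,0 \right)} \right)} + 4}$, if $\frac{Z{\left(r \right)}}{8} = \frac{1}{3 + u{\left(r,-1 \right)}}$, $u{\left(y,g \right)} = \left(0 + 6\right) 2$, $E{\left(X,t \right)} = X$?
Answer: $\frac{2 \sqrt{255}}{15} \approx 2.1292$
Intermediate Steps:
$u{\left(y,g \right)} = 12$ ($u{\left(y,g \right)} = 6 \cdot 2 = 12$)
$Z{\left(r \right)} = \frac{8}{15}$ ($Z{\left(r \right)} = \frac{8}{3 + 12} = \frac{8}{15}$)
$\sqrt{Z{\left(E{\left(-2,0 \right)} \right)} + 4} = \sqrt{\frac{8}{15} + 4} = \sqrt{\frac{68}{15}} = \frac{2 \sqrt{255}}{15}$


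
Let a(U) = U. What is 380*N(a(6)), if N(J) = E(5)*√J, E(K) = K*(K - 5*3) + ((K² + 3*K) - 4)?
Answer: -5320*√6 ≈ -13031.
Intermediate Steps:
E(K) = -4 + K² + 3*K + K*(-15 + K) (E(K) = K*(K - 15) + (-4 + K² + 3*K) = K*(-15 + K) + (-4 + K² + 3*K) = -4 + K² + 3*K + K*(-15 + K))
N(J) = -14*√J (N(J) = (-4 - 12*5 + 2*5²)*√J = (-4 - 60 + 2*25)*√J = (-4 - 60 + 50)*√J = -14*√J)
380*N(a(6)) = 380*(-14*√6) = -5320*√6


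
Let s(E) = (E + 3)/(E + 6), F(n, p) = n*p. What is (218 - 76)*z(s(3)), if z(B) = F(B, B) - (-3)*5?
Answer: 19738/9 ≈ 2193.1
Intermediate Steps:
s(E) = (3 + E)/(6 + E)
z(B) = 15 + B² (z(B) = B*B - (-3)*5 = B² - 1*(-15) = B² + 15 = 15 + B²)
(218 - 76)*z(s(3)) = (218 - 76)*(15 + ((3 + 3)/(6 + 3))²) = 142*(15 + (6/9)²) = 142*(15 + ((⅑)*6)²) = 142*(15 + (⅔)²) = 142*(15 + 4/9) = 142*(139/9) = 19738/9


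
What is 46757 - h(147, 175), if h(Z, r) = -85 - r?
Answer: 47017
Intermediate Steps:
46757 - h(147, 175) = 46757 - (-85 - 1*175) = 46757 - (-85 - 175) = 46757 - 1*(-260) = 46757 + 260 = 47017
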